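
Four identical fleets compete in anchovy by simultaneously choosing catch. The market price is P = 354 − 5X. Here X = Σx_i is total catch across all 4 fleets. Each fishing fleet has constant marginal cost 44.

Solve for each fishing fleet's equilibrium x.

A representative fishing fleet's profit is π_i = x_i(354 − 5X) − 44x_i, with X = x_i + Σ_{j≠i} x_j.
First-order condition: 310 − 10x_i − 5Σ_{j≠i} x_j = 0.
Imposing symmetry (x_j = x for all j) turns Σ_{j≠i} x_j into 3x, so 310 = 25x and x = 12.4.

12.4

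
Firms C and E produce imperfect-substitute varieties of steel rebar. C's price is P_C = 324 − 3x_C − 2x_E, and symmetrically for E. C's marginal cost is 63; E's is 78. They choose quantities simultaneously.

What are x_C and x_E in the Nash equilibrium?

Firm C's profit: π = x_C(324 − 3x_C − 2x_E) − 63x_C.
∂π/∂x_C = 261 − 6x_C − 2x_E = 0 ⇒ x_C = 43.5 − (1/3)x_E.
Similarly x_E = 41 − (1/3)x_C.
Solving the two reaction functions simultaneously: (1 − (−1/3)(−1/3))x_C = 43.5 − (1/3)·41, so (8/9)x_C = 179/6 and x_C = 33.5625.
Then x_E = 41 − (1/3)·33.5625 = 29.8125.

33.5625, 29.8125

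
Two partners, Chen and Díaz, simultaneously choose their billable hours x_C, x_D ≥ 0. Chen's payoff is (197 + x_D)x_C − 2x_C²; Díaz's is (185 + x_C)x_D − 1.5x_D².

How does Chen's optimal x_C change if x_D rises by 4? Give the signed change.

Expanding Chen's payoff: 197x_C + x_Dx_C − 2x_C².
∂π/∂x_C = 197 + x_D − 4x_C = 0, so x_C = 49.25 + 0.25x_D.
The reaction-function slope is 0.25, so a 4-unit rise in x_D moves x_C by 0.25 × 4 = 1. Chen's best response rises — the actions are strategic complements.

1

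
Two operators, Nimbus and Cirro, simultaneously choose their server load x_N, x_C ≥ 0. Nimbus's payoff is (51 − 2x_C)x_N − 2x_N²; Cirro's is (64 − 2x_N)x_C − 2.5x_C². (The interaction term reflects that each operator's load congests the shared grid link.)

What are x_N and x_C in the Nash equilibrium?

7.9375, 9.625

Expanding Nimbus's payoff: 51x_N − 2x_Cx_N − 2x_N².
∂π/∂x_N = 51 − 2x_C − 4x_N = 0, so x_N = 12.75 − 0.5x_C.
Likewise for Cirro: x_C = 12.8 − 0.4x_N.
Substituting the second reaction function into the first: x_N = 12.75 − 0.5(12.8 − 0.4x_N), which gives 0.8x_N = 6.35 ⇒ x_N = 7.9375.
Then x_C = 12.8 − 0.4·7.9375 = 9.625.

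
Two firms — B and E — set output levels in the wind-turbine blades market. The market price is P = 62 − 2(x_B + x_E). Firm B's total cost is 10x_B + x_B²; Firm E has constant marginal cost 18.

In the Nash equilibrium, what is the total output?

Firm B's profit: π = x_B(62 − 2(x_B + x_E)) − 10x_B − x_B².
∂π/∂x_B = 52 − 6x_B − 2x_E = 0, so x_B = 26/3 − (1/3)x_E.
For E: ∂π/∂x_E = 44 − 4x_E − 2x_B = 0 ⇒ x_E = 11 − 0.5x_B.
Solving the two reaction functions simultaneously: (1 − (−1/3)(−0.5))x_B = 26/3 − (1/3)·11, so (5/6)x_B = 5 and x_B = 6.
Then x_E = 11 − 0.5·6 = 8.
Total output: 6 + 8 = 14.

14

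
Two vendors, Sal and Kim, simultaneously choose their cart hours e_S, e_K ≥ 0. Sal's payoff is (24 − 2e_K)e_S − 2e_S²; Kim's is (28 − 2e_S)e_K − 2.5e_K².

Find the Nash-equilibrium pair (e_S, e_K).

4, 4

Expanding Sal's payoff: 24e_S − 2e_Ke_S − 2e_S².
∂π/∂e_S = 24 − 2e_K − 4e_S = 0, so e_S = 6 − 0.5e_K.
Likewise for Kim: e_K = 5.6 − 0.4e_S.
Solving the two reaction functions simultaneously: (1 − (−0.5)(−0.4))e_S = 6 − 0.5·5.6, so 0.8e_S = 3.2 and e_S = 4.
Then e_K = 5.6 − 0.4·4 = 4.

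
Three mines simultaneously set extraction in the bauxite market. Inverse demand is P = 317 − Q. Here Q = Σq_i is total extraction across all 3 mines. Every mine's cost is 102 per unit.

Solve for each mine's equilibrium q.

53.75

A representative mine's profit is π_i = q_i(317 − Q) − 102q_i, with Q = q_i + Σ_{j≠i} q_j.
First-order condition: 215 − 2q_i − Σ_{j≠i} q_j = 0.
Imposing symmetry (q_j = q for all j) turns Σ_{j≠i} q_j into 2q, so 215 = 4q and q = 53.75.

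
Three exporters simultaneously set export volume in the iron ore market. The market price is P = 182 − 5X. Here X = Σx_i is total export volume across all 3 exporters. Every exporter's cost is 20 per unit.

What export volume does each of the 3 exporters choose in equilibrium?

A representative exporter's profit is π_i = x_i(182 − 5X) − 20x_i, with X = x_i + Σ_{j≠i} x_j.
First-order condition: 162 − 10x_i − 5Σ_{j≠i} x_j = 0.
Imposing symmetry (x_j = x for all j) turns Σ_{j≠i} x_j into 2x, so 162 = 20x and x = 8.1.

8.1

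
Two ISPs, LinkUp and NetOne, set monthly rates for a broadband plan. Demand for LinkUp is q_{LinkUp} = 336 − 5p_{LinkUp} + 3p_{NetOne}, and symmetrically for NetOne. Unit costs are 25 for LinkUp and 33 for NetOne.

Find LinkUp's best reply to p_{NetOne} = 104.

77.3

LinkUp's profit: π = (p_{LinkUp} − 25)(336 − 5p_{LinkUp} + 3p_{NetOne}).
∂π/∂p_{LinkUp} = 461 − 10p_{LinkUp} + 3p_{NetOne} = 0 ⇒ p_{LinkUp} = 46.1 + 0.3p_{NetOne}.
At p_{NetOne} = 104: p_{LinkUp} = 46.1 + 0.3·104 = 77.3.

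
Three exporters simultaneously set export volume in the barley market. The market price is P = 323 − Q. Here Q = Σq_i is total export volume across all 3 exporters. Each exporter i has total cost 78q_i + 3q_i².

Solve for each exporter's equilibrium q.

24.5

A representative exporter's profit is π_i = q_i(323 − Q) − 78q_i − 3q_i², with Q = q_i + Σ_{j≠i} q_j.
First-order condition: 245 − 8q_i − Σ_{j≠i} q_j = 0.
With identical exporters, set every q_j = q: then 245 − 8q − 2q = 0, i.e. q = 245/10 = 24.5.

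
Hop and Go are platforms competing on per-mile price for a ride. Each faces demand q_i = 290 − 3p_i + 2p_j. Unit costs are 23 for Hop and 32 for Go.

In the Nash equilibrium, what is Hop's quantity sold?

Hop's profit: π = (p_{Hop} − 23)(290 − 3p_{Hop} + 2p_{Go}).
∂π/∂p_{Hop} = 359 − 6p_{Hop} + 2p_{Go} = 0 ⇒ p_{Hop} = 359/6 + (1/3)p_{Go}.
Similarly p_{Go} = 193/3 + (1/3)p_{Hop}.
Solving the two reaction functions simultaneously: (1 − (1/3)(1/3))p_{Hop} = 359/6 + (1/3)·(193/3), so (8/9)p_{Hop} = 1463/18 and p_{Hop} = 91.4375.
Then p_{Go} = 193/3 + (1/3)·91.4375 = 94.8125.
q_{Hop} = 290 − 3·91.4375 + 2·94.8125 = 205.3125.

205.3125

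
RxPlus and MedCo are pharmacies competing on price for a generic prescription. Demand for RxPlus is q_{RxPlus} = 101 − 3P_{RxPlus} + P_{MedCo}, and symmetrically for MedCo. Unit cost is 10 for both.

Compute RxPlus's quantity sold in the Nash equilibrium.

48.6

RxPlus's profit: π = (P_{RxPlus} − 10)(101 − 3P_{RxPlus} + P_{MedCo}).
∂π/∂P_{RxPlus} = 131 − 6P_{RxPlus} + P_{MedCo} = 0 ⇒ P_{RxPlus} = 131/6 + (1/6)P_{MedCo}.
Setting P_{RxPlus} = P_{MedCo} in the reaction function: P_{RxPlus} = 131/6 + (1/6)P_{RxPlus}, so P_{RxPlus} = (131/6) / (5/6) = 26.2.
q_{RxPlus} = 101 − 3·26.2 + 26.2 = 48.6.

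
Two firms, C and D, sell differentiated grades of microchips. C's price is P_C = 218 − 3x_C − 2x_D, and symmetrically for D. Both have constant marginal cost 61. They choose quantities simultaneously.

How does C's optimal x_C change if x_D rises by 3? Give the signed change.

-1

Firm C's profit: π = x_C(218 − 3x_C − 2x_D) − 61x_C.
∂π/∂x_C = 157 − 6x_C − 2x_D = 0 ⇒ x_C = 157/6 − (1/3)x_D.
The reaction-function slope is −1/3, so a 3-unit rise in x_D moves x_C by −1/3 × 3 = −1. C's best response falls — the actions are strategic substitutes.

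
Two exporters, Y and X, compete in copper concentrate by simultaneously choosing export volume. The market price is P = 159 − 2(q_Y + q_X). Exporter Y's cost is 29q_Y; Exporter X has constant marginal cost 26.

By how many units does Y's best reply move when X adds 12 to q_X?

-6

Exporter Y's profit: π = q_Y(159 − 2(q_Y + q_X)) − 29q_Y.
∂π/∂q_Y = 130 − 4q_Y − 2q_X = 0, so q_Y = 32.5 − 0.5q_X.
The reaction-function slope is −0.5, so a 12-unit rise in q_X moves q_Y by −0.5 × 12 = −6. Y's best response falls — the actions are strategic substitutes.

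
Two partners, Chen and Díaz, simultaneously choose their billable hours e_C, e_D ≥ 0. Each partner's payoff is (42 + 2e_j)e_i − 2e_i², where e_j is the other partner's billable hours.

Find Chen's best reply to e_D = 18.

Chen's payoff is (42 + 2e_D)e_C − 2e_C².
∂π/∂e_C = 42 + 2e_D − 4e_C = 0, so e_C = 10.5 + 0.5e_D.
At e_D = 18: e_C = 10.5 + 0.5·18 = 19.5.

19.5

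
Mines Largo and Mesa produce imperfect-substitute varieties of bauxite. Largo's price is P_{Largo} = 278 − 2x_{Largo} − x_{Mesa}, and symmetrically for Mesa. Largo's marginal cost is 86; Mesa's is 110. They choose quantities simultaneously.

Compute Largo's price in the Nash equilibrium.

166

Mine Largo's profit: π = x_{Largo}(278 − 2x_{Largo} − x_{Mesa}) − 86x_{Largo}.
∂π/∂x_{Largo} = 192 − 4x_{Largo} − x_{Mesa} = 0 ⇒ x_{Largo} = 48 − 0.25x_{Mesa}.
Similarly x_{Mesa} = 42 − 0.25x_{Largo}.
Solving the two reaction functions simultaneously: (1 − (−0.25)(−0.25))x_{Largo} = 48 − 0.25·42, so 0.9375x_{Largo} = 37.5 and x_{Largo} = 40.
Then x_{Mesa} = 42 − 0.25·40 = 32.
P_{Largo} = 278 − 2·40 − 32 = 166.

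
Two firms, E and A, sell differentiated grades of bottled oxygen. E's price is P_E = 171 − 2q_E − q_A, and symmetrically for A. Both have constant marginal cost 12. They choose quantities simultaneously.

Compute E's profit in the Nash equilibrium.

Firm E's profit: π = q_E(171 − 2q_E − q_A) − 12q_E.
∂π/∂q_E = 159 − 4q_E − q_A = 0 ⇒ q_E = 39.75 − 0.25q_A.
By symmetry q_A = q_E; substituting into the reaction function, 1.25q_E = 39.75 and q_E = 31.8.
P_E = 171 − 2·31.8 − 31.8 = 75.6.
Profit = (75.6 − 12)·31.8 = 2022.48.

2022.48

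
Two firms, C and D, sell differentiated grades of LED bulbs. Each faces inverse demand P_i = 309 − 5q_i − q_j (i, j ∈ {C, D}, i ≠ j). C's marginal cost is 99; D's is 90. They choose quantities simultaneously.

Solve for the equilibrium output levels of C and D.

Firm C's profit: π = q_C(309 − 5q_C − q_D) − 99q_C.
∂π/∂q_C = 210 − 10q_C − q_D = 0 ⇒ q_C = 21 − 0.1q_D.
Similarly q_D = 21.9 − 0.1q_C.
Plugging q_D into C's best response: q_C = 21 − 0.1(21.9 − 0.1q_C) ⇒ 0.99q_C = 18.81, so q_C = 19.
Then q_D = 21.9 − 0.1·19 = 20.

19, 20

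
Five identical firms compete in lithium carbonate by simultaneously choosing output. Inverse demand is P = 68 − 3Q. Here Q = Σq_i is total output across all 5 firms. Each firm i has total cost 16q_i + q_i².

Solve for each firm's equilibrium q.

2.6

A representative firm's profit is π_i = q_i(68 − 3Q) − 16q_i − q_i², with Q = q_i + Σ_{j≠i} q_j.
First-order condition: 52 − 8q_i − 3Σ_{j≠i} q_j = 0.
With identical firms, set every q_j = q: then 52 − 8q − 12q = 0, i.e. q = 52/20 = 2.6.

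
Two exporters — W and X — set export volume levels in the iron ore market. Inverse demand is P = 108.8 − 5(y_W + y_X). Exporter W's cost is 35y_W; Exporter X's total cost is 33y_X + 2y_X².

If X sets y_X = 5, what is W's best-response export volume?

Exporter W's profit: π = y_W(108.8 − 5(y_W + y_X)) − 35y_W.
∂π/∂y_W = 73.8 − 10y_W − 5y_X = 0, so y_W = 7.38 − 0.5y_X.
At y_X = 5: y_W = 7.38 − 0.5·5 = 4.88.

4.88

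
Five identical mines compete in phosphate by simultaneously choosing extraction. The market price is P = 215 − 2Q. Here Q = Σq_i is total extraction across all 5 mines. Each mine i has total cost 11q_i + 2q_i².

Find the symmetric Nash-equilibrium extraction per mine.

A representative mine's profit is π_i = q_i(215 − 2Q) − 11q_i − 2q_i², with Q = q_i + Σ_{j≠i} q_j.
First-order condition: 204 − 8q_i − 2Σ_{j≠i} q_j = 0.
In a symmetric equilibrium every mine chooses the same q, so Σ_{j≠i} q_j = 4q. The condition becomes 204 − 16q = 0, giving q = 204/16 = 12.75.

12.75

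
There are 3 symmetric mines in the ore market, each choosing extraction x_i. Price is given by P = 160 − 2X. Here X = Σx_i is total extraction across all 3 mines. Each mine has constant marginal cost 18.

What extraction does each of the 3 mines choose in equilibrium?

17.75

A representative mine's profit is π_i = x_i(160 − 2X) − 18x_i, with X = x_i + Σ_{j≠i} x_j.
First-order condition: 142 − 4x_i − 2Σ_{j≠i} x_j = 0.
In a symmetric equilibrium every mine chooses the same x, so Σ_{j≠i} x_j = 2x. The condition becomes 142 − 8x = 0, giving x = 142/8 = 17.75.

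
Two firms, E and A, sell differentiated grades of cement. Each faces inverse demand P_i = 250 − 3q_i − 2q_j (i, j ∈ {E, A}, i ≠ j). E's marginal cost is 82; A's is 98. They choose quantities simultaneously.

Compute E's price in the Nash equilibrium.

148

Firm E's profit: π = q_E(250 − 3q_E − 2q_A) − 82q_E.
∂π/∂q_E = 168 − 6q_E − 2q_A = 0 ⇒ q_E = 28 − (1/3)q_A.
Similarly q_A = 76/3 − (1/3)q_E.
Plugging q_A into E's best response: q_E = 28 − (1/3)(76/3 − (1/3)q_E) ⇒ (8/9)q_E = 176/9, so q_E = 22.
Then q_A = 76/3 − (1/3)·22 = 18.
P_E = 250 − 3·22 − 2·18 = 148.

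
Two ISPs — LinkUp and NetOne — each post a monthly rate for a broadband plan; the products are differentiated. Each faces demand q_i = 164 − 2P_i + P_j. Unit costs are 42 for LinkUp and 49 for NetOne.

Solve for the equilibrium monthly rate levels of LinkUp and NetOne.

LinkUp's profit: π = (P_{LinkUp} − 42)(164 − 2P_{LinkUp} + P_{NetOne}).
∂π/∂P_{LinkUp} = 248 − 4P_{LinkUp} + P_{NetOne} = 0 ⇒ P_{LinkUp} = 62 + 0.25P_{NetOne}.
Similarly P_{NetOne} = 65.5 + 0.25P_{LinkUp}.
Solving the two reaction functions simultaneously: (1 − (0.25)(0.25))P_{LinkUp} = 62 + 0.25·65.5, so 0.9375P_{LinkUp} = 78.375 and P_{LinkUp} = 83.6.
Then P_{NetOne} = 65.5 + 0.25·83.6 = 86.4.

83.6, 86.4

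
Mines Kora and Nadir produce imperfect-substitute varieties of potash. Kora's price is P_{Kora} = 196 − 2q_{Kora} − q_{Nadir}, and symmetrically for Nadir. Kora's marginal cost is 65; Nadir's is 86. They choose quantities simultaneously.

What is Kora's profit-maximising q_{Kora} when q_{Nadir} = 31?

25

Mine Kora's profit: π = q_{Kora}(196 − 2q_{Kora} − q_{Nadir}) − 65q_{Kora}.
∂π/∂q_{Kora} = 131 − 4q_{Kora} − q_{Nadir} = 0 ⇒ q_{Kora} = 32.75 − 0.25q_{Nadir}.
At q_{Nadir} = 31: q_{Kora} = 32.75 − 0.25·31 = 25.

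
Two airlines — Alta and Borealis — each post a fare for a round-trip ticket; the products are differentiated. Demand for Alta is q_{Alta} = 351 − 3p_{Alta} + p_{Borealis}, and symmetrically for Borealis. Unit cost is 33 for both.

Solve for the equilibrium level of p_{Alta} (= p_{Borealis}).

Alta's profit: π = (p_{Alta} − 33)(351 − 3p_{Alta} + p_{Borealis}).
∂π/∂p_{Alta} = 450 − 6p_{Alta} + p_{Borealis} = 0 ⇒ p_{Alta} = 75 + (1/6)p_{Borealis}.
The game is symmetric, so in equilibrium p_{Borealis} = p_{Alta}: the reaction function gives (5/6)p_{Alta} = 75, hence p_{Alta} = 90.

90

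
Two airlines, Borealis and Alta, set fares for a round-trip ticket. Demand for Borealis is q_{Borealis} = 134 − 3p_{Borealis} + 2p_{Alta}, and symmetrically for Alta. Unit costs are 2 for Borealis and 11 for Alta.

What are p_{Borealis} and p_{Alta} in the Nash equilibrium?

Borealis's profit: π = (p_{Borealis} − 2)(134 − 3p_{Borealis} + 2p_{Alta}).
∂π/∂p_{Borealis} = 140 − 6p_{Borealis} + 2p_{Alta} = 0 ⇒ p_{Borealis} = 70/3 + (1/3)p_{Alta}.
Similarly p_{Alta} = 167/6 + (1/3)p_{Borealis}.
Solving the two reaction functions simultaneously: (1 − (1/3)(1/3))p_{Borealis} = 70/3 + (1/3)·(167/6), so (8/9)p_{Borealis} = 587/18 and p_{Borealis} = 36.6875.
Then p_{Alta} = 167/6 + (1/3)·36.6875 = 40.0625.

36.6875, 40.0625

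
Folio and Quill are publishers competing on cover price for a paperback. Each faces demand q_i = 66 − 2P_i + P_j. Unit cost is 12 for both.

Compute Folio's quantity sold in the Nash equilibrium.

36

Folio's profit: π = (P_{Folio} − 12)(66 − 2P_{Folio} + P_{Quill}).
∂π/∂P_{Folio} = 90 − 4P_{Folio} + P_{Quill} = 0 ⇒ P_{Folio} = 22.5 + 0.25P_{Quill}.
Setting P_{Folio} = P_{Quill} in the reaction function: P_{Folio} = 22.5 + 0.25P_{Folio}, so P_{Folio} = 22.5 / 0.75 = 30.
q_{Folio} = 66 − 2·30 + 30 = 36.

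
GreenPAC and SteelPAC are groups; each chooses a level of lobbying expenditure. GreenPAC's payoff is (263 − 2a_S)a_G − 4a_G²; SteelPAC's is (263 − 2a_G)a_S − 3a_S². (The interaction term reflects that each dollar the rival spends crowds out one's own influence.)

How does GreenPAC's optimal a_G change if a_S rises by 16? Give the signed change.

Expanding GreenPAC's payoff: 263a_G − 2a_Sa_G − 4a_G².
∂π/∂a_G = 263 − 2a_S − 8a_G = 0, so a_G = 32.875 − 0.25a_S.
The reaction-function slope is −0.25, so a 16-unit rise in a_S moves a_G by −0.25 × 16 = −4. GreenPAC's best response falls — the actions are strategic substitutes.

-4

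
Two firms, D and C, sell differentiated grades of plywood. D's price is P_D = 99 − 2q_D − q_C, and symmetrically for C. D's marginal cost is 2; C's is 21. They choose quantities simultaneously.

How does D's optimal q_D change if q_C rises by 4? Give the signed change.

Firm D's profit: π = q_D(99 − 2q_D − q_C) − 2q_D.
∂π/∂q_D = 97 − 4q_D − q_C = 0 ⇒ q_D = 24.25 − 0.25q_C.
The reaction-function slope is −0.25, so a 4-unit rise in q_C moves q_D by −0.25 × 4 = −1. D's best response falls — the actions are strategic substitutes.

-1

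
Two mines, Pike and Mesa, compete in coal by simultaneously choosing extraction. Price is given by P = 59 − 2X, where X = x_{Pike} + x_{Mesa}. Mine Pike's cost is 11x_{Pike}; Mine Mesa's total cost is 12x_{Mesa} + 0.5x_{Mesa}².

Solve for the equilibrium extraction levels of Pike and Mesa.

9.125, 5.75

Mine Pike's profit: π = x_{Pike}(59 − 2(x_{Pike} + x_{Mesa})) − 11x_{Pike}.
∂π/∂x_{Pike} = 48 − 4x_{Pike} − 2x_{Mesa} = 0, so x_{Pike} = 12 − 0.5x_{Mesa}.
For Mesa: ∂π/∂x_{Mesa} = 47 − 5x_{Mesa} − 2x_{Pike} = 0 ⇒ x_{Mesa} = 9.4 − 0.4x_{Pike}.
Substituting the second reaction function into the first: x_{Pike} = 12 − 0.5(9.4 − 0.4x_{Pike}), which gives 0.8x_{Pike} = 7.3 ⇒ x_{Pike} = 9.125.
Then x_{Mesa} = 9.4 − 0.4·9.125 = 5.75.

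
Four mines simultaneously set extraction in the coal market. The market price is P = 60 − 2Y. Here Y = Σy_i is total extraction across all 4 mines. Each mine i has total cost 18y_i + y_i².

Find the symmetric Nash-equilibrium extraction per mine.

3.5

A representative mine's profit is π_i = y_i(60 − 2Y) − 18y_i − y_i², with Y = y_i + Σ_{j≠i} y_j.
First-order condition: 42 − 6y_i − 2Σ_{j≠i} y_j = 0.
In a symmetric equilibrium every mine chooses the same y, so Σ_{j≠i} y_j = 3y. The condition becomes 42 − 12y = 0, giving y = 42/12 = 3.5.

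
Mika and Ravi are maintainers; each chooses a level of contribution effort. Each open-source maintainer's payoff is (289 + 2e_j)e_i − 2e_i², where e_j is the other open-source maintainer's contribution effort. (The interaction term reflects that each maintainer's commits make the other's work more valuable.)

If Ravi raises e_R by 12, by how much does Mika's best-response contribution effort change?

6

Mika's payoff is (289 + 2e_R)e_M − 2e_M².
∂π/∂e_M = 289 + 2e_R − 4e_M = 0, so e_M = 72.25 + 0.5e_R.
The reaction-function slope is 0.5, so a 12-unit rise in e_R moves e_M by 0.5 × 12 = 6. Mika's best response rises — the actions are strategic complements.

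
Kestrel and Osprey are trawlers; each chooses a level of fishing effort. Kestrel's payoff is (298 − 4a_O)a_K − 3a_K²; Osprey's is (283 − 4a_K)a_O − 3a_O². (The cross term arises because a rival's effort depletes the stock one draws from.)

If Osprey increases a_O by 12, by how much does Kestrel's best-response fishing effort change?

Expanding Kestrel's payoff: 298a_K − 4a_Oa_K − 3a_K².
∂π/∂a_K = 298 − 4a_O − 6a_K = 0, so a_K = 149/3 − (2/3)a_O.
The reaction-function slope is −2/3, so a 12-unit rise in a_O moves a_K by −2/3 × 12 = −8. Kestrel's best response falls — the actions are strategic substitutes.

-8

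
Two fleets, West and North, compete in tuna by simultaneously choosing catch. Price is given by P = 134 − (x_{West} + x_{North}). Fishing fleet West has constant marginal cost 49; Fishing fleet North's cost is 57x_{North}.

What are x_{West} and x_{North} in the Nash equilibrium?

31, 23

Fishing fleet West's profit: π = x_{West}(134 − (x_{West} + x_{North})) − 49x_{West}.
∂π/∂x_{West} = 85 − 2x_{West} − x_{North} = 0, so x_{West} = 42.5 − 0.5x_{North}.
By the same steps for North: x_{North} = 38.5 − 0.5x_{West}.
Plugging x_{North} into West's best response: x_{West} = 42.5 − 0.5(38.5 − 0.5x_{West}) ⇒ 0.75x_{West} = 23.25, so x_{West} = 31.
Then x_{North} = 38.5 − 0.5·31 = 23.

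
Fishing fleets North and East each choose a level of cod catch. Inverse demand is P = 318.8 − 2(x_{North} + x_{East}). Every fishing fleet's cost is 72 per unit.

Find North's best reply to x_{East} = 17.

Fishing fleet North's profit: π = x_{North}(318.8 − 2(x_{North} + x_{East})) − 72x_{North}.
∂π/∂x_{North} = 246.8 − 4x_{North} − 2x_{East} = 0, so x_{North} = 61.7 − 0.5x_{East}.
At x_{East} = 17: x_{North} = 61.7 − 0.5·17 = 53.2.

53.2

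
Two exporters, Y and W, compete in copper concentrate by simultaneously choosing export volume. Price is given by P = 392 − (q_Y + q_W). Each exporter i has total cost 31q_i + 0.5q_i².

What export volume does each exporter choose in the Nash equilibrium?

90.25

Exporter Y's profit: π = q_Y(392 − (q_Y + q_W)) − 31q_Y − 0.5q_Y².
∂π/∂q_Y = 361 − 3q_Y − q_W = 0, so q_Y = 361/3 − (1/3)q_W.
The game is symmetric, so in equilibrium q_W = q_Y: the reaction function gives (4/3)q_Y = 361/3, hence q_Y = 90.25.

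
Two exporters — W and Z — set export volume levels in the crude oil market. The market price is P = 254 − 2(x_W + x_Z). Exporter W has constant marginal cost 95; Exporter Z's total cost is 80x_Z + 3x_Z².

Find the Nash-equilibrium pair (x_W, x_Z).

Exporter W's profit: π = x_W(254 − 2(x_W + x_Z)) − 95x_W.
∂π/∂x_W = 159 − 4x_W − 2x_Z = 0, so x_W = 39.75 − 0.5x_Z.
For Z: ∂π/∂x_Z = 174 − 10x_Z − 2x_W = 0 ⇒ x_Z = 17.4 − 0.2x_W.
Plugging x_Z into W's best response: x_W = 39.75 − 0.5(17.4 − 0.2x_W) ⇒ 0.9x_W = 31.05, so x_W = 34.5.
Then x_Z = 17.4 − 0.2·34.5 = 10.5.

34.5, 10.5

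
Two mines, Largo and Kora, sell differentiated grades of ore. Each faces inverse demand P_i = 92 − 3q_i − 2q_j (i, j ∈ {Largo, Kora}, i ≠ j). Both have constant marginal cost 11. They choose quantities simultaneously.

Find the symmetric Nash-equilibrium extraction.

Mine Largo's profit: π = q_{Largo}(92 − 3q_{Largo} − 2q_{Kora}) − 11q_{Largo}.
∂π/∂q_{Largo} = 81 − 6q_{Largo} − 2q_{Kora} = 0 ⇒ q_{Largo} = 13.5 − (1/3)q_{Kora}.
Setting q_{Largo} = q_{Kora} in the reaction function: q_{Largo} = 13.5 − (1/3)q_{Largo}, so q_{Largo} = 13.5 / (4/3) = 10.125.

10.125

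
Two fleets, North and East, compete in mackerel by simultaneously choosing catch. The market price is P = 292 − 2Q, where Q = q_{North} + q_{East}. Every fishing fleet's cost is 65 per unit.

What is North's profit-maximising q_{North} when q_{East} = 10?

Fishing fleet North's profit: π = q_{North}(292 − 2(q_{North} + q_{East})) − 65q_{North}.
∂π/∂q_{North} = 227 − 4q_{North} − 2q_{East} = 0, so q_{North} = 56.75 − 0.5q_{East}.
At q_{East} = 10: q_{North} = 56.75 − 0.5·10 = 51.75.

51.75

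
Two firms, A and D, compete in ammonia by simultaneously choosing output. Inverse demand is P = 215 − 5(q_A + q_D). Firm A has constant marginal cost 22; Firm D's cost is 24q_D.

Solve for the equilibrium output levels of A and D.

13, 12.6

Firm A's profit: π = q_A(215 − 5(q_A + q_D)) − 22q_A.
∂π/∂q_A = 193 − 10q_A − 5q_D = 0, so q_A = 19.3 − 0.5q_D.
By the same steps for D: q_D = 19.1 − 0.5q_A.
Solving the two reaction functions simultaneously: (1 − (−0.5)(−0.5))q_A = 19.3 − 0.5·19.1, so 0.75q_A = 9.75 and q_A = 13.
Then q_D = 19.1 − 0.5·13 = 12.6.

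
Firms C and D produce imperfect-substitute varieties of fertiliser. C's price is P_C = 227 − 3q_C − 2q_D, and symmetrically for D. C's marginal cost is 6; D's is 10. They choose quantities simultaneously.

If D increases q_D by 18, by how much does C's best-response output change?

-6

Firm C's profit: π = q_C(227 − 3q_C − 2q_D) − 6q_C.
∂π/∂q_C = 221 − 6q_C − 2q_D = 0 ⇒ q_C = 221/6 − (1/3)q_D.
The reaction-function slope is −1/3, so an 18-unit rise in q_D moves q_C by −1/3 × 18 = −6. C's best response falls — the actions are strategic substitutes.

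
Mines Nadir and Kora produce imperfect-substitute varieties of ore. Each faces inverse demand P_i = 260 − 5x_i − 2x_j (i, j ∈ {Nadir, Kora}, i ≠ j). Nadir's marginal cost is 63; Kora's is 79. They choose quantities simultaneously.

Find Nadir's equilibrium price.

Mine Nadir's profit: π = x_{Nadir}(260 − 5x_{Nadir} − 2x_{Kora}) − 63x_{Nadir}.
∂π/∂x_{Nadir} = 197 − 10x_{Nadir} − 2x_{Kora} = 0 ⇒ x_{Nadir} = 19.7 − 0.2x_{Kora}.
Similarly x_{Kora} = 18.1 − 0.2x_{Nadir}.
Solving the two reaction functions simultaneously: (1 − (−0.2)(−0.2))x_{Nadir} = 19.7 − 0.2·18.1, so 0.96x_{Nadir} = 16.08 and x_{Nadir} = 16.75.
Then x_{Kora} = 18.1 − 0.2·16.75 = 14.75.
P_{Nadir} = 260 − 5·16.75 − 2·14.75 = 146.75.

146.75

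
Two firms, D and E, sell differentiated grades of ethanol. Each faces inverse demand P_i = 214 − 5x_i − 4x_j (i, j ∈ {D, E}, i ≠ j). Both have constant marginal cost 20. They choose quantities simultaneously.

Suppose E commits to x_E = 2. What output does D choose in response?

18.6

Firm D's profit: π = x_D(214 − 5x_D − 4x_E) − 20x_D.
∂π/∂x_D = 194 − 10x_D − 4x_E = 0 ⇒ x_D = 19.4 − 0.4x_E.
At x_E = 2: x_D = 19.4 − 0.4·2 = 18.6.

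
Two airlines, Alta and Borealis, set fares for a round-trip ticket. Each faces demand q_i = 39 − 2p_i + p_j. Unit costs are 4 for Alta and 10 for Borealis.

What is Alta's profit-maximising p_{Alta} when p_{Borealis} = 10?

Alta's profit: π = (p_{Alta} − 4)(39 − 2p_{Alta} + p_{Borealis}).
∂π/∂p_{Alta} = 47 − 4p_{Alta} + p_{Borealis} = 0 ⇒ p_{Alta} = 11.75 + 0.25p_{Borealis}.
At p_{Borealis} = 10: p_{Alta} = 11.75 + 0.25·10 = 14.25.

14.25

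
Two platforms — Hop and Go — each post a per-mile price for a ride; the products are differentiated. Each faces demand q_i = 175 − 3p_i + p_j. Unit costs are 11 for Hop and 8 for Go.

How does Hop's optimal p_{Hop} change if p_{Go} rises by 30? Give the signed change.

Hop's profit: π = (p_{Hop} − 11)(175 − 3p_{Hop} + p_{Go}).
∂π/∂p_{Hop} = 208 − 6p_{Hop} + p_{Go} = 0 ⇒ p_{Hop} = 104/3 + (1/6)p_{Go}.
The reaction-function slope is 1/6, so a 30-unit rise in p_{Go} moves p_{Hop} by 1/6 × 30 = 5. Hop's best response rises — the actions are strategic complements.

5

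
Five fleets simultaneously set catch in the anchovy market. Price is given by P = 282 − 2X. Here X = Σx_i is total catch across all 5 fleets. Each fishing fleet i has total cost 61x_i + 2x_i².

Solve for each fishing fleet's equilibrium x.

A representative fishing fleet's profit is π_i = x_i(282 − 2X) − 61x_i − 2x_i², with X = x_i + Σ_{j≠i} x_j.
First-order condition: 221 − 8x_i − 2Σ_{j≠i} x_j = 0.
Imposing symmetry (x_j = x for all j) turns Σ_{j≠i} x_j into 4x, so 221 = 16x and x = 13.8125.

13.8125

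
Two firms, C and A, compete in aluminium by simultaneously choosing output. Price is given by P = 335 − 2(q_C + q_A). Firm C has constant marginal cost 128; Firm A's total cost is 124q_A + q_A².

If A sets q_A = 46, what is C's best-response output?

Firm C's profit: π = q_C(335 − 2(q_C + q_A)) − 128q_C.
∂π/∂q_C = 207 − 4q_C − 2q_A = 0, so q_C = 51.75 − 0.5q_A.
At q_A = 46: q_C = 51.75 − 0.5·46 = 28.75.

28.75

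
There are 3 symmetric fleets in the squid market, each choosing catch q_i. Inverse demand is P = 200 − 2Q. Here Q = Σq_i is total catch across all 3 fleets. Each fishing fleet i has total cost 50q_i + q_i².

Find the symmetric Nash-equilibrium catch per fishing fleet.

15

A representative fishing fleet's profit is π_i = q_i(200 − 2Q) − 50q_i − q_i², with Q = q_i + Σ_{j≠i} q_j.
First-order condition: 150 − 6q_i − 2Σ_{j≠i} q_j = 0.
In a symmetric equilibrium every fishing fleet chooses the same q, so Σ_{j≠i} q_j = 2q. The condition becomes 150 − 10q = 0, giving q = 150/10 = 15.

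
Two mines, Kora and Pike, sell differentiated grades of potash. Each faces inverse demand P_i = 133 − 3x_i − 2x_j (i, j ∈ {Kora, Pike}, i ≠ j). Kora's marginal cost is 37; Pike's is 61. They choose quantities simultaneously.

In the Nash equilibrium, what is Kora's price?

77.5

Mine Kora's profit: π = x_{Kora}(133 − 3x_{Kora} − 2x_{Pike}) − 37x_{Kora}.
∂π/∂x_{Kora} = 96 − 6x_{Kora} − 2x_{Pike} = 0 ⇒ x_{Kora} = 16 − (1/3)x_{Pike}.
Similarly x_{Pike} = 12 − (1/3)x_{Kora}.
Plugging x_{Pike} into Kora's best response: x_{Kora} = 16 − (1/3)(12 − (1/3)x_{Kora}) ⇒ (8/9)x_{Kora} = 12, so x_{Kora} = 13.5.
Then x_{Pike} = 12 − (1/3)·13.5 = 7.5.
P_{Kora} = 133 − 3·13.5 − 2·7.5 = 77.5.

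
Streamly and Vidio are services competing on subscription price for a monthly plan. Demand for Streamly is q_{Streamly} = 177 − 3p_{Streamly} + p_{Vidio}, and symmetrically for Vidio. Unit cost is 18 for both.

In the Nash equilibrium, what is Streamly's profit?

2385.72

Streamly's profit: π = (p_{Streamly} − 18)(177 − 3p_{Streamly} + p_{Vidio}).
∂π/∂p_{Streamly} = 231 − 6p_{Streamly} + p_{Vidio} = 0 ⇒ p_{Streamly} = 38.5 + (1/6)p_{Vidio}.
Setting p_{Streamly} = p_{Vidio} in the reaction function: p_{Streamly} = 38.5 + (1/6)p_{Streamly}, so p_{Streamly} = 38.5 / (5/6) = 46.2.
q_{Streamly} = 177 − 3·46.2 + 46.2 = 84.6.
Profit = (46.2 − 18)·84.6 = 2385.72.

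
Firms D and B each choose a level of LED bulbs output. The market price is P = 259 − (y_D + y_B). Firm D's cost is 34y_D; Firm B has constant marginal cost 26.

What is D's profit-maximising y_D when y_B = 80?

72.5

Firm D's profit: π = y_D(259 − (y_D + y_B)) − 34y_D.
∂π/∂y_D = 225 − 2y_D − y_B = 0, so y_D = 112.5 − 0.5y_B.
At y_B = 80: y_D = 112.5 − 0.5·80 = 72.5.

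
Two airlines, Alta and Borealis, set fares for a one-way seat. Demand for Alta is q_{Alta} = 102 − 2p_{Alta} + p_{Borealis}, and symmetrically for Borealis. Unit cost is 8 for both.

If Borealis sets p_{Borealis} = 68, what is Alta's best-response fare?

46.5

Alta's profit: π = (p_{Alta} − 8)(102 − 2p_{Alta} + p_{Borealis}).
∂π/∂p_{Alta} = 118 − 4p_{Alta} + p_{Borealis} = 0 ⇒ p_{Alta} = 29.5 + 0.25p_{Borealis}.
At p_{Borealis} = 68: p_{Alta} = 29.5 + 0.25·68 = 46.5.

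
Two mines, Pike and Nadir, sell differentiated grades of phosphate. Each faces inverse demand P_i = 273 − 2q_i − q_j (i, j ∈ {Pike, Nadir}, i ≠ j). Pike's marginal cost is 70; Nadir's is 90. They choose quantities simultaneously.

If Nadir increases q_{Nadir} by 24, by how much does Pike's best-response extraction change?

Mine Pike's profit: π = q_{Pike}(273 − 2q_{Pike} − q_{Nadir}) − 70q_{Pike}.
∂π/∂q_{Pike} = 203 − 4q_{Pike} − q_{Nadir} = 0 ⇒ q_{Pike} = 50.75 − 0.25q_{Nadir}.
The reaction-function slope is −0.25, so a 24-unit rise in q_{Nadir} moves q_{Pike} by −0.25 × 24 = −6. Pike's best response falls — the actions are strategic substitutes.

-6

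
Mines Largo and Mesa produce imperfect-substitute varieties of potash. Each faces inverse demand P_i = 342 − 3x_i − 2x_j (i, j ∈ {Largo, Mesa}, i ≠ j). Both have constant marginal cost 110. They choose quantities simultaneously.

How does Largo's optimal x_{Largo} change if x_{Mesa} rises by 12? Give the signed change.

-4

Mine Largo's profit: π = x_{Largo}(342 − 3x_{Largo} − 2x_{Mesa}) − 110x_{Largo}.
∂π/∂x_{Largo} = 232 − 6x_{Largo} − 2x_{Mesa} = 0 ⇒ x_{Largo} = 116/3 − (1/3)x_{Mesa}.
The reaction-function slope is −1/3, so a 12-unit rise in x_{Mesa} moves x_{Largo} by −1/3 × 12 = −4. Largo's best response falls — the actions are strategic substitutes.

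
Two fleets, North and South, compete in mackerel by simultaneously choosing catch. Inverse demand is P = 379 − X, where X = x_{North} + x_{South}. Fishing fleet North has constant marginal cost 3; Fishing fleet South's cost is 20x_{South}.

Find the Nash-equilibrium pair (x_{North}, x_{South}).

131, 114

Fishing fleet North's profit: π = x_{North}(379 − (x_{North} + x_{South})) − 3x_{North}.
∂π/∂x_{North} = 376 − 2x_{North} − x_{South} = 0, so x_{North} = 188 − 0.5x_{South}.
By the same steps for South: x_{South} = 179.5 − 0.5x_{North}.
Solving the two reaction functions simultaneously: (1 − (−0.5)(−0.5))x_{North} = 188 − 0.5·179.5, so 0.75x_{North} = 98.25 and x_{North} = 131.
Then x_{South} = 179.5 − 0.5·131 = 114.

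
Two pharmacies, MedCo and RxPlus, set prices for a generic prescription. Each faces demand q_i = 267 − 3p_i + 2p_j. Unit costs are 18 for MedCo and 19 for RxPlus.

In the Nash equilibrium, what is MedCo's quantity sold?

187.3125

MedCo's profit: π = (p_{MedCo} − 18)(267 − 3p_{MedCo} + 2p_{RxPlus}).
∂π/∂p_{MedCo} = 321 − 6p_{MedCo} + 2p_{RxPlus} = 0 ⇒ p_{MedCo} = 53.5 + (1/3)p_{RxPlus}.
Similarly p_{RxPlus} = 54 + (1/3)p_{MedCo}.
Solving the two reaction functions simultaneously: (1 − (1/3)(1/3))p_{MedCo} = 53.5 + (1/3)·54, so (8/9)p_{MedCo} = 71.5 and p_{MedCo} = 80.4375.
Then p_{RxPlus} = 54 + (1/3)·80.4375 = 80.8125.
q_{MedCo} = 267 − 3·80.4375 + 2·80.8125 = 187.3125.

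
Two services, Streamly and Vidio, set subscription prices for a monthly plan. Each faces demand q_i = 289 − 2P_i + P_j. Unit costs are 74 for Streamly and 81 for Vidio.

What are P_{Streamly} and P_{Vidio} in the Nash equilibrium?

146.6, 149.4

Streamly's profit: π = (P_{Streamly} − 74)(289 − 2P_{Streamly} + P_{Vidio}).
∂π/∂P_{Streamly} = 437 − 4P_{Streamly} + P_{Vidio} = 0 ⇒ P_{Streamly} = 109.25 + 0.25P_{Vidio}.
Similarly P_{Vidio} = 112.75 + 0.25P_{Streamly}.
Substituting the second reaction function into the first: P_{Streamly} = 109.25 + 0.25(112.75 + 0.25P_{Streamly}), which gives 0.9375P_{Streamly} = 137.4375 ⇒ P_{Streamly} = 146.6.
Then P_{Vidio} = 112.75 + 0.25·146.6 = 149.4.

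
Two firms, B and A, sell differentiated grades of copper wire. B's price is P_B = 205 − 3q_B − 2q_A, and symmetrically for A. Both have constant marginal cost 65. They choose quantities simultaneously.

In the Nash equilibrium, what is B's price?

Firm B's profit: π = q_B(205 − 3q_B − 2q_A) − 65q_B.
∂π/∂q_B = 140 − 6q_B − 2q_A = 0 ⇒ q_B = 70/3 − (1/3)q_A.
The game is symmetric, so in equilibrium q_A = q_B: the reaction function gives (4/3)q_B = 70/3, hence q_B = 17.5.
P_B = 205 − 3·17.5 − 2·17.5 = 117.5.

117.5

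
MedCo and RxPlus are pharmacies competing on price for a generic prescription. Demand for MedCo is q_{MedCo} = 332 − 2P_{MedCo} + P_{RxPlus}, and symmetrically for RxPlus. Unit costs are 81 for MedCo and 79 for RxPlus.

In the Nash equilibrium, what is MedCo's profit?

MedCo's profit: π = (P_{MedCo} − 81)(332 − 2P_{MedCo} + P_{RxPlus}).
∂π/∂P_{MedCo} = 494 − 4P_{MedCo} + P_{RxPlus} = 0 ⇒ P_{MedCo} = 123.5 + 0.25P_{RxPlus}.
Similarly P_{RxPlus} = 122.5 + 0.25P_{MedCo}.
Solving the two reaction functions simultaneously: (1 − (0.25)(0.25))P_{MedCo} = 123.5 + 0.25·122.5, so 0.9375P_{MedCo} = 154.125 and P_{MedCo} = 164.4.
Then P_{RxPlus} = 122.5 + 0.25·164.4 = 163.6.
q_{MedCo} = 332 − 2·164.4 + 163.6 = 166.8.
Profit = (164.4 − 81)·166.8 = 13911.12.

13911.12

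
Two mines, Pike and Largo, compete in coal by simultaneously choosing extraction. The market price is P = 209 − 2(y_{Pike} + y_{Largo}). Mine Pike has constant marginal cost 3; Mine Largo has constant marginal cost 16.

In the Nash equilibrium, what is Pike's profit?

2664.5

Mine Pike's profit: π = y_{Pike}(209 − 2(y_{Pike} + y_{Largo})) − 3y_{Pike}.
∂π/∂y_{Pike} = 206 − 4y_{Pike} − 2y_{Largo} = 0, so y_{Pike} = 51.5 − 0.5y_{Largo}.
By the same steps for Largo: y_{Largo} = 48.25 − 0.5y_{Pike}.
Substituting the second reaction function into the first: y_{Pike} = 51.5 − 0.5(48.25 − 0.5y_{Pike}), which gives 0.75y_{Pike} = 27.375 ⇒ y_{Pike} = 36.5.
Then y_{Largo} = 48.25 − 0.5·36.5 = 30.
Price P = 209 − 2·66.5 = 76.
Pike's profit: (76 − 3)·36.5 = 2664.5.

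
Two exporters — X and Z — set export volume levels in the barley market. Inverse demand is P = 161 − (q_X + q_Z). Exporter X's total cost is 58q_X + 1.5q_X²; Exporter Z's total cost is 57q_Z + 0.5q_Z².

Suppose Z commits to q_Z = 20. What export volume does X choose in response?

16.6

Exporter X's profit: π = q_X(161 − (q_X + q_Z)) − 58q_X − 1.5q_X².
∂π/∂q_X = 103 − 5q_X − q_Z = 0, so q_X = 20.6 − 0.2q_Z.
At q_Z = 20: q_X = 20.6 − 0.2·20 = 16.6.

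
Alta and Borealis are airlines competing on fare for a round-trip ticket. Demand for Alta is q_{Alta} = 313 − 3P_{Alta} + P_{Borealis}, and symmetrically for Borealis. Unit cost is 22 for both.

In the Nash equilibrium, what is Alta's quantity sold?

Alta's profit: π = (P_{Alta} − 22)(313 − 3P_{Alta} + P_{Borealis}).
∂π/∂P_{Alta} = 379 − 6P_{Alta} + P_{Borealis} = 0 ⇒ P_{Alta} = 379/6 + (1/6)P_{Borealis}.
The game is symmetric, so in equilibrium P_{Borealis} = P_{Alta}: the reaction function gives (5/6)P_{Alta} = 379/6, hence P_{Alta} = 75.8.
q_{Alta} = 313 − 3·75.8 + 75.8 = 161.4.

161.4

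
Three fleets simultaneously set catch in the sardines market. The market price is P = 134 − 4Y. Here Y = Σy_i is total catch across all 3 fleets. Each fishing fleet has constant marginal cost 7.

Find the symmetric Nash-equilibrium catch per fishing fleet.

7.9375

A representative fishing fleet's profit is π_i = y_i(134 − 4Y) − 7y_i, with Y = y_i + Σ_{j≠i} y_j.
First-order condition: 127 − 8y_i − 4Σ_{j≠i} y_j = 0.
Imposing symmetry (y_j = y for all j) turns Σ_{j≠i} y_j into 2y, so 127 = 16y and y = 7.9375.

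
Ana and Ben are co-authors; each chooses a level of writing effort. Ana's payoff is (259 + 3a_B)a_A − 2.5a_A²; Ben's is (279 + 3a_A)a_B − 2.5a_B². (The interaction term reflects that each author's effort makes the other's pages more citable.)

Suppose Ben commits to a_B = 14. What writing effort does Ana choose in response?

Expanding Ana's payoff: 259a_A + 3a_Ba_A − 2.5a_A².
∂π/∂a_A = 259 + 3a_B − 5a_A = 0, so a_A = 51.8 + 0.6a_B.
At a_B = 14: a_A = 51.8 + 0.6·14 = 60.2.

60.2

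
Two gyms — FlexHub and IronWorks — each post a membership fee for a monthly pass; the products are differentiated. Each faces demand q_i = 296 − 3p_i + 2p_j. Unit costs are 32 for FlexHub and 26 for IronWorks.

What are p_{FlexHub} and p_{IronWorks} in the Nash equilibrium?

96.875, 94.625

FlexHub's profit: π = (p_{FlexHub} − 32)(296 − 3p_{FlexHub} + 2p_{IronWorks}).
∂π/∂p_{FlexHub} = 392 − 6p_{FlexHub} + 2p_{IronWorks} = 0 ⇒ p_{FlexHub} = 196/3 + (1/3)p_{IronWorks}.
Similarly p_{IronWorks} = 187/3 + (1/3)p_{FlexHub}.
Plugging p_{IronWorks} into FlexHub's best response: p_{FlexHub} = 196/3 + (1/3)(187/3 + (1/3)p_{FlexHub}) ⇒ (8/9)p_{FlexHub} = 775/9, so p_{FlexHub} = 96.875.
Then p_{IronWorks} = 187/3 + (1/3)·96.875 = 94.625.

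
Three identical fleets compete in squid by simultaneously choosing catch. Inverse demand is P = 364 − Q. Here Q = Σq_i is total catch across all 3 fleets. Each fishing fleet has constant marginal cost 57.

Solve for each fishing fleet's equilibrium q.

A representative fishing fleet's profit is π_i = q_i(364 − Q) − 57q_i, with Q = q_i + Σ_{j≠i} q_j.
First-order condition: 307 − 2q_i − Σ_{j≠i} q_j = 0.
With identical fishing fleets, set every q_j = q: then 307 − 2q − 2q = 0, i.e. q = 307/4 = 76.75.

76.75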